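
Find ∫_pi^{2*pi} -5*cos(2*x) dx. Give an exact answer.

An antiderivative is F(x) = -5*sin(2*x)/2.
Then F(2*pi) - F(pi) = (0) - (0) = 0.

0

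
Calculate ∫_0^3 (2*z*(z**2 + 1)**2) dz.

Let u = z**2 + 1, so du = 2*z dz. When z = 0, u = 1; when z = 3, u = 10.
The integral becomes ∫ u**2 du from 1 to 10, with antiderivative u**3/3.
Back in z: F(z) = (z**2 + 1)**3/3.
Then F(3) - F(0) = (1000/3) - (1/3) = 333.

333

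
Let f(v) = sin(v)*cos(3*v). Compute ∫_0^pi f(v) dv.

Use the identity sin(v)cos(3*v) = [sin(4*v) + sin(-2*v)]/2.
An antiderivative is F(v) = cos(2*v)/4 - cos(4*v)/8.
Then F(pi) - F(0) = (1/8) - (1/8) = 0.

0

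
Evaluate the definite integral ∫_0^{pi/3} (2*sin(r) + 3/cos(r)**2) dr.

1 + 3*sqrt(3)

An antiderivative is F(r) = -2*cos(r) + 3*tan(r).
Then F(pi/3) - F(0) = (-1 + 3*sqrt(3)) - (-2) = 1 + 3*sqrt(3).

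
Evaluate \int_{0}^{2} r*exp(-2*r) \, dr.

(-5 + exp(4))*exp(-4)/4

Integrate by parts once (u = r, dv = exp(-2*r) dr).
An antiderivative is F(r) = (-2*r - 1)*exp(-2*r)/4.
Then F(2) - F(0) = (-5*exp(-4)/4) - (-1/4) = (-5 + exp(4))*exp(-4)/4.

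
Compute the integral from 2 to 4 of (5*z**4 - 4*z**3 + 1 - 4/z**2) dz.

By the power rule, an antiderivative is F(z) = z**5 - z**4 + z + 4/z.
Then F(4) - F(2) = (773) - (20) = 753.

753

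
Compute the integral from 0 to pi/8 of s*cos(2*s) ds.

Integrate by parts once (u = s, dv = cos(2*s) ds).
An antiderivative is F(s) = s*sin(2*s)/2 + cos(2*s)/4.
Then F(pi/8) - F(0) = (sqrt(2)*(pi + 4)/32) - (1/4) = -1/4 + sqrt(2)*pi/32 + sqrt(2)/8.

-1/4 + sqrt(2)*pi/32 + sqrt(2)/8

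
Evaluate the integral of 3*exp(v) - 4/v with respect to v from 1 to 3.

-3*exp(1) - log(81) + 3*exp(3)

An antiderivative is F(v) = 3*exp(v) - 4*log(v).
Then F(3) - F(1) = (-log(81) + 3*exp(3)) - (3*exp(1)) = -3*exp(1) - log(81) + 3*exp(3).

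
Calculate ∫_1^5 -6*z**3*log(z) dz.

Integrate by parts once (u = ln z, dv = -6*z**3 dz).
An antiderivative is F(z) = -3*z**4*(4*log(z) - 1)/8.
Then F(5) - F(1) = (1875/8 - 1875*log(5)/2) - (3/8) = 234 - 1875*log(5)/2.

234 - 1875*log(5)/2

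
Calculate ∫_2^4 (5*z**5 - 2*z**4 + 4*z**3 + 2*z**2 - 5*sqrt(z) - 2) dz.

By the power rule, an antiderivative is F(z) = 5*z**6/6 - 2*z**5/5 + z**4 - 10*z**(3/2)/3 + 2*z**3/3 - 2*z.
Then F(4) - F(2) = (49016/15) - (868/15 - 20*sqrt(2)/3) = 20*sqrt(2)/3 + 48148/15.

20*sqrt(2)/3 + 48148/15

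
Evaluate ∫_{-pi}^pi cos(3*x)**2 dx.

Use the identity cos^2(3*x) = (1 + cos(6*x))/2.
An antiderivative is F(x) = x/2 + sin(6*x)/12.
Then F(pi) - F(-pi) = (pi/2) - (-pi/2) = pi.

pi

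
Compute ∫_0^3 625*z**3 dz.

50625/4

Let u = 5*z, so du = 5 dz. When z = 0, u = 0; when z = 3, u = 15.
The integral becomes ∫ u**3 du from 0 to 15, with antiderivative u**4/4.
Back in z: F(z) = 625*z**4/4.
Then F(3) - F(0) = (50625/4) - (0) = 50625/4.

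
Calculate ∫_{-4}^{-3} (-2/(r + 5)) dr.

An antiderivative is F(r) = -2*log(r + 5).
Then F(-3) - F(-4) = (-log(4)) - (0) = -log(4).

-log(4)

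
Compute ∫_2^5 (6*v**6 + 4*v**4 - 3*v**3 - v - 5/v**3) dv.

3856227/56

By the power rule, an antiderivative is F(v) = 6*v**7/7 + 4*v**5/5 - 3*v**4/4 - v**2/2 + 5/(2*v**2).
Then F(5) - F(2) = (9657639/140) - (34143/280) = 3856227/56.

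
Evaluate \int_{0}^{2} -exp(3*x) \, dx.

1/3 - exp(6)/3

An antiderivative is F(x) = -exp(3*x)/3.
Then F(2) - F(0) = (-exp(6)/3) - (-1/3) = 1/3 - exp(6)/3.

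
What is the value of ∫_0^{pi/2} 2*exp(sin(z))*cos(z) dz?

Let u = sin(z), so du = cos(z) dz. When z = 0, u = 0; when z = pi/2, u = 1.
The integral becomes 2·∫ exp(u) du from 0 to 1, with antiderivative 2*exp(u).
Back in z: F(z) = 2*exp(sin(z)).
Then F(pi/2) - F(0) = (2*E) - (2) = -2 + 2*E.

-2 + 2*E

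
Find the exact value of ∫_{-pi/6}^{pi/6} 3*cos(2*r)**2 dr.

Use the identity cos^2(2*r) = (1 + cos(4*r))/2.
An antiderivative is F(r) = 3*r/2 + 3*sin(4*r)/8.
Then F(pi/6) - F(-pi/6) = (3*sqrt(3)/16 + pi/4) - (-pi/4 - 3*sqrt(3)/16) = 3*sqrt(3)/8 + pi/2.

3*sqrt(3)/8 + pi/2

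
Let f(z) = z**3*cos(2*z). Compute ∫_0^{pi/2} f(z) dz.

Integrate by parts 3 times (u = z^3, dv = cos(2*z) dz).
An antiderivative is F(z) = z**3*sin(2*z)/2 + 3*z**2*cos(2*z)/4 - 3*z*sin(2*z)/4 - 3*cos(2*z)/8.
Then F(pi/2) - F(0) = (3/8 - 3*pi**2/16) - (-3/8) = 3/4 - 3*pi**2/16.

3/4 - 3*pi**2/16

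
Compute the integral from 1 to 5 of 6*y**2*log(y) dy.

-248/3 + 250*log(5)

Integrate by parts once (u = ln y, dv = 6*y**2 dy).
An antiderivative is F(y) = 2*y**3*(3*log(y) - 1)/3.
Then F(5) - F(1) = (-250/3 + 250*log(5)) - (-2/3) = -248/3 + 250*log(5).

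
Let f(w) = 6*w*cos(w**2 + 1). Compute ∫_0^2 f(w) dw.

Let u = w**2 + 1, so du = 2*w dw. When w = 0, u = 1; when w = 2, u = 5.
The integral becomes 3·∫ cos(u) du from 1 to 5, with antiderivative 3*sin(u).
Back in w: F(w) = 3*sin(w**2 + 1).
Then F(2) - F(0) = (3*sin(5)) - (3*sin(1)) = 3*sin(5) - 3*sin(1).

3*sin(5) - 3*sin(1)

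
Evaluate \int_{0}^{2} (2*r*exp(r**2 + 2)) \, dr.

Let u = r**2 + 2, so du = 2*r dr. When r = 0, u = 2; when r = 2, u = 6.
The integral becomes ∫ exp(u) du from 2 to 6, with antiderivative exp(u).
Back in r: F(r) = exp(r**2 + 2).
Then F(2) - F(0) = (exp(6)) - (exp(2)) = -exp(2) + exp(6).

-exp(2) + exp(6)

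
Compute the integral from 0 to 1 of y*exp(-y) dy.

Integrate by parts once (u = y, dv = exp(-y) dy).
An antiderivative is F(y) = (-y - 1)*exp(-y).
Then F(1) - F(0) = (-2*exp(-1)) - (-1) = 1 - 2*exp(-1).

1 - 2*exp(-1)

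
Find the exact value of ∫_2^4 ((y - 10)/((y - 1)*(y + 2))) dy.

log(3/16)

Factor the denominator: y**2 + y - 2 = (y + 2)(y - 1).
Partial fractions: (y - 10)/((y - 1)*(y + 2)) = 4/(y + 2) - 3/(y - 1).
An antiderivative is F(y) = -3*log(y - 1) + 4*log(y + 2).
Then F(4) - F(2) = (log(48)) - (8*log(2)) = log(3/16).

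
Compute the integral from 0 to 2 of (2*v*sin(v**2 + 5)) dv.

Let u = v**2 + 5, so du = 2*v dv. When v = 0, u = 5; when v = 2, u = 9.
The integral becomes ∫ sin(u) du from 5 to 9, with antiderivative -cos(u).
Back in v: F(v) = -cos(v**2 + 5).
Then F(2) - F(0) = (-cos(9)) - (-cos(5)) = cos(5) - cos(9).

cos(5) - cos(9)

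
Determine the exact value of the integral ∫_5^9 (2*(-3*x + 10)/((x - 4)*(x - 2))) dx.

Factor the denominator: x**2 - 6*x + 8 = (x - 2)(x - 4).
Partial fractions: 2*(-3*x + 10)/((x - 4)*(x - 2)) = -4/(x - 2) - 2/(x - 4).
An antiderivative is F(x) = -2*log(x - 4) - 4*log(x - 2).
Then F(9) - F(5) = (-4*log(7) - 2*log(5)) - (-log(81)) = -4*log(7) - 2*log(5) + 4*log(3).

-4*log(7) - 2*log(5) + 4*log(3)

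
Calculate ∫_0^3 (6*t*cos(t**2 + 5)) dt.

-3*sin(5) + 3*sin(14)

Let u = t**2 + 5, so du = 2*t dt. When t = 0, u = 5; when t = 3, u = 14.
The integral becomes 3·∫ cos(u) du from 5 to 14, with antiderivative 3*sin(u).
Back in t: F(t) = 3*sin(t**2 + 5).
Then F(3) - F(0) = (3*sin(14)) - (3*sin(5)) = -3*sin(5) + 3*sin(14).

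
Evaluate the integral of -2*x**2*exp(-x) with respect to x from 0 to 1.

-4 + 10*exp(-1)

Integrate by parts twice (u = x^2, dv = -2*exp(-x) dx).
An antiderivative is F(x) = (2*x**2 + 4*x + 4)*exp(-x).
Then F(1) - F(0) = (10*exp(-1)) - (4) = -4 + 10*exp(-1).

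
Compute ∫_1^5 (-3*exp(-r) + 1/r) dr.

-3*exp(-1) + 3*exp(-5) + log(5)

An antiderivative is F(r) = log(r) + 3*exp(-r).
Then F(5) - F(1) = (3*exp(-5) + log(5)) - (3*exp(-1)) = -3*exp(-1) + 3*exp(-5) + log(5).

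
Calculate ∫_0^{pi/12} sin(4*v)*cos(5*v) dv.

-4/9 + 11*sqrt(2)/72 + sqrt(6)/8

Use the identity sin(4*v)cos(5*v) = [sin(9*v) + sin(-v)]/2.
An antiderivative is F(v) = cos(v)/2 - cos(9*v)/18.
Then F(pi/12) - F(0) = (11*sqrt(2)/72 + sqrt(6)/8) - (4/9) = -4/9 + 11*sqrt(2)/72 + sqrt(6)/8.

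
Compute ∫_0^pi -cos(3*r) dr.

An antiderivative is F(r) = -sin(3*r)/3.
Then F(pi) - F(0) = (0) - (0) = 0.

0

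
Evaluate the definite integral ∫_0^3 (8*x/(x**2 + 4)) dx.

Let u = x**2 + 4, so du = 2*x dx. When x = 0, u = 4; when x = 3, u = 13.
The integral becomes 4·∫ 1/u du from 4 to 13, with antiderivative 4*log(u).
Back in x: F(x) = 4*log(x**2 + 4).
Then F(3) - F(0) = (4*log(13)) - (8*log(2)) = -8*log(2) + 4*log(13).

-8*log(2) + 4*log(13)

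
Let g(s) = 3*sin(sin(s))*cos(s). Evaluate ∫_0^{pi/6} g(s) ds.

3 - 3*cos(1/2)

Let u = sin(s), so du = cos(s) ds. When s = 0, u = 0; when s = pi/6, u = 1/2.
The integral becomes 3·∫ sin(u) du from 0 to 1/2, with antiderivative -3*cos(u).
Back in s: F(s) = -3*cos(sin(s)).
Then F(pi/6) - F(0) = (-3*cos(1/2)) - (-3) = 3 - 3*cos(1/2).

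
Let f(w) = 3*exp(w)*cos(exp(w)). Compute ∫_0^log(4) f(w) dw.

-3*sin(1) + 3*sin(4)

Let u = exp(w), so du = exp(w) dw. When w = 0, u = 1; when w = log(4), u = 4.
The integral becomes 3·∫ cos(u) du from 1 to 4, with antiderivative 3*sin(u).
Back in w: F(w) = 3*sin(exp(w)).
Then F(log(4)) - F(0) = (3*sin(4)) - (3*sin(1)) = -3*sin(1) + 3*sin(4).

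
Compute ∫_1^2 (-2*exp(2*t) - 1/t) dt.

An antiderivative is F(t) = -exp(2*t) - log(t).
Then F(2) - F(1) = (-exp(4) - log(2)) - (-exp(2)) = -exp(4) - log(2) + exp(2).

-exp(4) - log(2) + exp(2)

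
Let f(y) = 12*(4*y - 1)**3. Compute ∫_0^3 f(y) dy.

Let u = 4*y - 1, so du = 4 dy. When y = 0, u = -1; when y = 3, u = 11.
The integral becomes 3·∫ u**3 du from -1 to 11, with antiderivative 3*u**4/4.
Back in y: F(y) = 3*(4*y - 1)**4/4.
Then F(3) - F(0) = (43923/4) - (3/4) = 10980.

10980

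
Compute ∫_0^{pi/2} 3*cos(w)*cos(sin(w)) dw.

3*sin(1)

Let u = sin(w), so du = cos(w) dw. When w = 0, u = 0; when w = pi/2, u = 1.
The integral becomes 3·∫ cos(u) du from 0 to 1, with antiderivative 3*sin(u).
Back in w: F(w) = 3*sin(sin(w)).
Then F(pi/2) - F(0) = (3*sin(1)) - (0) = 3*sin(1).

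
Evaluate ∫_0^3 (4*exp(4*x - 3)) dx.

Let u = 4*x - 3, so du = 4 dx. When x = 0, u = -3; when x = 3, u = 9.
The integral becomes ∫ exp(u) du from -3 to 9, with antiderivative exp(u).
Back in x: F(x) = exp(4*x - 3).
Then F(3) - F(0) = (exp(9)) - (exp(-3)) = -(1 - exp(12))*exp(-3).

-(1 - exp(12))*exp(-3)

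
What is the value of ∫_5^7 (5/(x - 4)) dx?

An antiderivative is F(x) = 5*log(x - 4).
Then F(7) - F(5) = (5*log(3)) - (0) = 5*log(3).

5*log(3)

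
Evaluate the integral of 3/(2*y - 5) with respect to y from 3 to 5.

3*log(5)/2

An antiderivative is F(y) = 3*log(2*y - 5)/2.
Then F(5) - F(3) = (3*log(5)/2) - (0) = 3*log(5)/2.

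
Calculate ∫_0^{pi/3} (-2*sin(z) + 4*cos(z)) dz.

-1 + 2*sqrt(3)

An antiderivative is F(z) = 4*sin(z) + 2*cos(z).
Then F(pi/3) - F(0) = (1 + 2*sqrt(3)) - (2) = -1 + 2*sqrt(3).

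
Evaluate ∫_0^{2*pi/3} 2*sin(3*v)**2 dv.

2*pi/3

Use the identity sin^2(3*v) = (1 - cos(6*v))/2.
An antiderivative is F(v) = v - sin(6*v)/6.
Then F(2*pi/3) - F(0) = (2*pi/3) - (0) = 2*pi/3.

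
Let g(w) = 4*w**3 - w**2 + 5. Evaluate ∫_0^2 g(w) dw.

By the power rule, an antiderivative is F(w) = w**4 - w**3/3 + 5*w.
Then F(2) - F(0) = (70/3) - (0) = 70/3.

70/3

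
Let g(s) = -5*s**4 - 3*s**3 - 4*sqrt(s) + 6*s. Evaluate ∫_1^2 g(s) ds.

-367/12 - 16*sqrt(2)/3

By the power rule, an antiderivative is F(s) = -s**5 - 3*s**4/4 - 8*s**(3/2)/3 + 3*s**2.
Then F(2) - F(1) = (-32 - 16*sqrt(2)/3) - (-17/12) = -367/12 - 16*sqrt(2)/3.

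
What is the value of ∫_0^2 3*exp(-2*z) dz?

3/2 - 3*exp(-4)/2

An antiderivative is F(z) = -3*exp(-2*z)/2.
Then F(2) - F(0) = (-3*exp(-4)/2) - (-3/2) = 3/2 - 3*exp(-4)/2.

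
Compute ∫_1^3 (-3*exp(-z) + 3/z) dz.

An antiderivative is F(z) = 3*log(z) + 3*exp(-z).
Then F(3) - F(1) = (3*exp(-3) + 3*log(3)) - (3*exp(-1)) = -3*exp(-1) + 3*exp(-3) + 3*log(3).

-3*exp(-1) + 3*exp(-3) + 3*log(3)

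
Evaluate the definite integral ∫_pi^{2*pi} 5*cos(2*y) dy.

0

An antiderivative is F(y) = 5*sin(2*y)/2.
Then F(2*pi) - F(pi) = (0) - (0) = 0.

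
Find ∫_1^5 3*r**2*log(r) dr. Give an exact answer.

-124/3 + 125*log(5)

Integrate by parts once (u = ln r, dv = 3*r**2 dr).
An antiderivative is F(r) = r**3*(3*log(r) - 1)/3.
Then F(5) - F(1) = (-125/3 + 125*log(5)) - (-1/3) = -124/3 + 125*log(5).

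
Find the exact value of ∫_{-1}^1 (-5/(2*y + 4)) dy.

-5*log(3)/2

An antiderivative is F(y) = -5*log(2*y + 4)/2.
Then F(1) - F(-1) = (-5*log(6)/2) - (-5*log(2)/2) = -5*log(3)/2.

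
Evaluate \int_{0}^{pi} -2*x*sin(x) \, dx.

-2*pi

Integrate by parts once (u = x, dv = -2*sin(x) dx).
An antiderivative is F(x) = 2*x*cos(x) - 2*sin(x).
Then F(pi) - F(0) = (-2*pi) - (0) = -2*pi.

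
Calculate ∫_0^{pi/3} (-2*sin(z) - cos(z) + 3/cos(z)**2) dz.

An antiderivative is F(z) = -sin(z) + 2*cos(z) + 3*tan(z).
Then F(pi/3) - F(0) = (1 + 5*sqrt(3)/2) - (2) = -1 + 5*sqrt(3)/2.

-1 + 5*sqrt(3)/2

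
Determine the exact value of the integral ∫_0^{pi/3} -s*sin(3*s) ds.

Integrate by parts once (u = s, dv = -sin(3*s) ds).
An antiderivative is F(s) = s*cos(3*s)/3 - sin(3*s)/9.
Then F(pi/3) - F(0) = (-pi/9) - (0) = -pi/9.

-pi/9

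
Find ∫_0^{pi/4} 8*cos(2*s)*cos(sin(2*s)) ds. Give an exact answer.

4*sin(1)

Let u = sin(2*s), so du = 2*cos(2*s) ds. When s = 0, u = 0; when s = pi/4, u = 1.
The integral becomes 4·∫ cos(u) du from 0 to 1, with antiderivative 4*sin(u).
Back in s: F(s) = 4*sin(sin(2*s)).
Then F(pi/4) - F(0) = (4*sin(1)) - (0) = 4*sin(1).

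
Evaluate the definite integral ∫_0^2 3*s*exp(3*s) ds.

1/3 + 5*exp(6)/3

Integrate by parts once (u = s, dv = 3*exp(3*s) ds).
An antiderivative is F(s) = (3*s - 1)*exp(3*s)/3.
Then F(2) - F(0) = (5*exp(6)/3) - (-1/3) = 1/3 + 5*exp(6)/3.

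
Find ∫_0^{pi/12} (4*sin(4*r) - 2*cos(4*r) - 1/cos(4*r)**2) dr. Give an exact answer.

1/2 - sqrt(3)/2

An antiderivative is F(r) = -sin(4*r)/2 - cos(4*r) - tan(4*r)/4.
Then F(pi/12) - F(0) = (-sqrt(3)/2 - 1/2) - (-1) = 1/2 - sqrt(3)/2.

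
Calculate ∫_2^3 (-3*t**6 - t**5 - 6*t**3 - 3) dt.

-22969/21

By the power rule, an antiderivative is F(t) = -3*t**7/7 - t**6/6 - 3*t**4/2 - 3*t.
Then F(3) - F(2) = (-8325/7) - (-2006/21) = -22969/21.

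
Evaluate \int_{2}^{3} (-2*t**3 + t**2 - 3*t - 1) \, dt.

-104/3

By the power rule, an antiderivative is F(t) = -t**4/2 + t**3/3 - 3*t**2/2 - t.
Then F(3) - F(2) = (-48) - (-40/3) = -104/3.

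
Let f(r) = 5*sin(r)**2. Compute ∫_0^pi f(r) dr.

5*pi/2

Use the identity sin^2(r) = (1 - cos(2*r))/2.
An antiderivative is F(r) = 5*r/2 - 5*sin(2*r)/4.
Then F(pi) - F(0) = (5*pi/2) - (0) = 5*pi/2.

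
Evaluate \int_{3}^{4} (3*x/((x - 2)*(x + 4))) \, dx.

Factor the denominator: x**2 + 2*x - 8 = (x + 4)(x - 2).
Partial fractions: 3*x/((x - 2)*(x + 4)) = 2/(x + 4) + 1/(x - 2).
An antiderivative is F(x) = log(x - 2) + 2*log(x + 4).
Then F(4) - F(3) = (7*log(2)) - (log(49)) = -2*log(7) + 7*log(2).

-2*log(7) + 7*log(2)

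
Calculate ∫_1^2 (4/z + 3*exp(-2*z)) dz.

An antiderivative is F(z) = 4*log(z) - 3*exp(-2*z)/2.
Then F(2) - F(1) = (-3*exp(-4)/2 + 4*log(2)) - (-3*exp(-2)/2) = -3*exp(-4)/2 + 3*exp(-2)/2 + 4*log(2).

-3*exp(-4)/2 + 3*exp(-2)/2 + 4*log(2)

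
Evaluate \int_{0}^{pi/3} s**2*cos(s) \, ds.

Integrate by parts twice (u = s^2, dv = cos(s) ds).
An antiderivative is F(s) = s**2*sin(s) + 2*s*cos(s) - 2*sin(s).
Then F(pi/3) - F(0) = (-sqrt(3) + sqrt(3)*pi**2/18 + pi/3) - (0) = -sqrt(3) + sqrt(3)*pi**2/18 + pi/3.

-sqrt(3) + sqrt(3)*pi**2/18 + pi/3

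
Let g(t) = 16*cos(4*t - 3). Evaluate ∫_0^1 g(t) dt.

Let u = 4*t - 3, so du = 4 dt. When t = 0, u = -3; when t = 1, u = 1.
The integral becomes 4·∫ cos(u) du from -3 to 1, with antiderivative 4*sin(u).
Back in t: F(t) = 4*sin(4*t - 3).
Then F(1) - F(0) = (4*sin(1)) - (-4*sin(3)) = 4*sin(3) + 4*sin(1).

4*sin(3) + 4*sin(1)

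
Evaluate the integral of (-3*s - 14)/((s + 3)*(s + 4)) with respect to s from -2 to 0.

-5*log(3) + 2*log(2)

Factor the denominator: s**2 + 7*s + 12 = (s + 4)(s + 3).
Partial fractions: (-3*s - 14)/((s + 3)*(s + 4)) = 2/(s + 4) - 5/(s + 3).
An antiderivative is F(s) = -5*log(s + 3) + 2*log(s + 4).
Then F(0) - F(-2) = (-5*log(3) + 4*log(2)) - (log(4)) = -5*log(3) + 2*log(2).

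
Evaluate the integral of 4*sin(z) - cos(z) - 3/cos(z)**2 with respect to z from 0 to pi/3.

An antiderivative is F(z) = -sin(z) - 4*cos(z) - 3*tan(z).
Then F(pi/3) - F(0) = (-7*sqrt(3)/2 - 2) - (-4) = 2 - 7*sqrt(3)/2.

2 - 7*sqrt(3)/2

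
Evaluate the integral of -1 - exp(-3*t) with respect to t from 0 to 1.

-4/3 + exp(-3)/3

An antiderivative is F(t) = -t + exp(-3*t)/3.
Then F(1) - F(0) = (-1 + exp(-3)/3) - (1/3) = -4/3 + exp(-3)/3.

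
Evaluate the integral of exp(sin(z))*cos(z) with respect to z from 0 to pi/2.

-1 + E

Let u = sin(z), so du = cos(z) dz. When z = 0, u = 0; when z = pi/2, u = 1.
The integral becomes ∫ exp(u) du from 0 to 1, with antiderivative exp(u).
Back in z: F(z) = exp(sin(z)).
Then F(pi/2) - F(0) = (E) - (1) = -1 + E.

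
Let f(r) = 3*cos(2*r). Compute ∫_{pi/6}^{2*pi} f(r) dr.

An antiderivative is F(r) = 3*sin(2*r)/2.
Then F(2*pi) - F(pi/6) = (0) - (3*sqrt(3)/4) = -3*sqrt(3)/4.

-3*sqrt(3)/4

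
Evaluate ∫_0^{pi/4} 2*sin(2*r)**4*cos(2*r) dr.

1/5

Let u = sin(2*r), so du = 2*cos(2*r) dr. When r = 0, u = 0; when r = pi/4, u = 1.
The integral becomes ∫ u**4 du from 0 to 1, with antiderivative u**5/5.
Back in r: F(r) = sin(2*r)**5/5.
Then F(pi/4) - F(0) = (1/5) - (0) = 1/5.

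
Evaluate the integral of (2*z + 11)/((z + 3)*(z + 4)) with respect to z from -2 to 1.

-3*log(5) + 13*log(2)

Factor the denominator: z**2 + 7*z + 12 = (z + 4)(z + 3).
Partial fractions: (2*z + 11)/((z + 3)*(z + 4)) = -3/(z + 4) + 5/(z + 3).
An antiderivative is F(z) = 5*log(z + 3) - 3*log(z + 4).
Then F(1) - F(-2) = (-3*log(5) + 10*log(2)) - (-log(8)) = -3*log(5) + 13*log(2).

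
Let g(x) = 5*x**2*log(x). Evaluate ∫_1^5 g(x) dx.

Integrate by parts once (u = ln x, dv = 5*x**2 dx).
An antiderivative is F(x) = 5*x**3*(3*log(x) - 1)/9.
Then F(5) - F(1) = (-625/9 + 625*log(5)/3) - (-5/9) = -620/9 + 625*log(5)/3.

-620/9 + 625*log(5)/3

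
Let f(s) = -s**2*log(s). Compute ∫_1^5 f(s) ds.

124/9 - 125*log(5)/3

Integrate by parts once (u = ln s, dv = -s**2 ds).
An antiderivative is F(s) = -s**3*(3*log(s) - 1)/9.
Then F(5) - F(1) = (125/9 - 125*log(5)/3) - (1/9) = 124/9 - 125*log(5)/3.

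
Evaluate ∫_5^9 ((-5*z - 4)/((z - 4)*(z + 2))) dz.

-4*log(5) - log(11) + log(7)

Factor the denominator: z**2 - 2*z - 8 = (z + 2)(z - 4).
Partial fractions: (-5*z - 4)/((z - 4)*(z + 2)) = -1/(z + 2) - 4/(z - 4).
An antiderivative is F(z) = -4*log(z - 4) - log(z + 2).
Then F(9) - F(5) = (-4*log(5) - log(11)) - (-log(7)) = -4*log(5) - log(11) + log(7).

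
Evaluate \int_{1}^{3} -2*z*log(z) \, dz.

4 - 9*log(3)

Integrate by parts once (u = ln z, dv = -2*z dz).
An antiderivative is F(z) = -z**2*(2*log(z) - 1)/2.
Then F(3) - F(1) = (9/2 - 9*log(3)) - (1/2) = 4 - 9*log(3).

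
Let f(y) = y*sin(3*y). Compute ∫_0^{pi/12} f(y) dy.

sqrt(2)*(4 - pi)/72

Integrate by parts once (u = y, dv = sin(3*y) dy).
An antiderivative is F(y) = -y*cos(3*y)/3 + sin(3*y)/9.
Then F(pi/12) - F(0) = (sqrt(2)*(4 - pi)/72) - (0) = sqrt(2)*(4 - pi)/72.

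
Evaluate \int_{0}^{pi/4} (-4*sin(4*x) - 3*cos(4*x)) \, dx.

-2

An antiderivative is F(x) = -3*sin(4*x)/4 + cos(4*x).
Then F(pi/4) - F(0) = (-1) - (1) = -2.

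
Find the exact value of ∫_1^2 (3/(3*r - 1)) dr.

log(5/2)

An antiderivative is F(r) = log(3*r - 1).
Then F(2) - F(1) = (log(5)) - (log(2)) = log(5/2).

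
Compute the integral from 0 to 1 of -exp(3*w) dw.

An antiderivative is F(w) = -exp(3*w)/3.
Then F(1) - F(0) = (-exp(3)/3) - (-1/3) = 1/3 - exp(3)/3.

1/3 - exp(3)/3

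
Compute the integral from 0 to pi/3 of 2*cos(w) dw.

sqrt(3)

An antiderivative is F(w) = 2*sin(w).
Then F(pi/3) - F(0) = (sqrt(3)) - (0) = sqrt(3).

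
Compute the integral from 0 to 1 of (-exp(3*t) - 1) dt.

-exp(3)/3 - 2/3

An antiderivative is F(t) = -exp(3*t)/3 - t.
Then F(1) - F(0) = (-exp(3)/3 - 1) - (-1/3) = -exp(3)/3 - 2/3.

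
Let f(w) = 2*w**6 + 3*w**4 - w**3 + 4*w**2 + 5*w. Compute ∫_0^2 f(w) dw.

7606/105

By the power rule, an antiderivative is F(w) = 2*w**7/7 + 3*w**5/5 - w**4/4 + 4*w**3/3 + 5*w**2/2.
Then F(2) - F(0) = (7606/105) - (0) = 7606/105.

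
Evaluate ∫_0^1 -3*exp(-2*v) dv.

An antiderivative is F(v) = 3*exp(-2*v)/2.
Then F(1) - F(0) = (3*exp(-2)/2) - (3/2) = -3/2 + 3*exp(-2)/2.

-3/2 + 3*exp(-2)/2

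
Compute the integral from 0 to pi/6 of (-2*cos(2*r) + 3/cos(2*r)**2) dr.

An antiderivative is F(r) = -sin(2*r) + 3*tan(2*r)/2.
Then F(pi/6) - F(0) = (sqrt(3)) - (0) = sqrt(3).

sqrt(3)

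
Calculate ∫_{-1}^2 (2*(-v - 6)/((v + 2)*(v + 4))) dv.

Factor the denominator: v**2 + 6*v + 8 = (v + 4)(v + 2).
Partial fractions: 2*(-v - 6)/((v + 2)*(v + 4)) = 2/(v + 4) - 4/(v + 2).
An antiderivative is F(v) = -4*log(v + 2) + 2*log(v + 4).
Then F(2) - F(-1) = (log(9/64)) - (log(9)) = -log(64).

-log(64)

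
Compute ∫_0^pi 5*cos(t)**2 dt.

5*pi/2

Use the identity cos^2(t) = (1 + cos(2*t))/2.
An antiderivative is F(t) = 5*t/2 + 5*sin(2*t)/4.
Then F(pi) - F(0) = (5*pi/2) - (0) = 5*pi/2.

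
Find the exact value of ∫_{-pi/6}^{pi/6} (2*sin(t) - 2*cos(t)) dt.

An antiderivative is F(t) = -2*sin(t) - 2*cos(t).
Then F(pi/6) - F(-pi/6) = (-sqrt(3) - 1) - (1 - sqrt(3)) = -2.

-2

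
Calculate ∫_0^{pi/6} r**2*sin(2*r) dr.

Integrate by parts twice (u = r^2, dv = sin(2*r) dr).
An antiderivative is F(r) = -r**2*cos(2*r)/2 + r*sin(2*r)/2 + cos(2*r)/4.
Then F(pi/6) - F(0) = (-pi**2/144 + 1/8 + sqrt(3)*pi/24) - (1/4) = -1/8 - pi**2/144 + sqrt(3)*pi/24.

-1/8 - pi**2/144 + sqrt(3)*pi/24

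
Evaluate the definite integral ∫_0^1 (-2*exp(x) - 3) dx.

An antiderivative is F(x) = -3*x - 2*exp(x).
Then F(1) - F(0) = (-2*E - 3) - (-2) = -2*E - 1.

-2*E - 1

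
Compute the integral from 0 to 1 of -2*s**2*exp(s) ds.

4 - 2*E

Integrate by parts twice (u = s^2, dv = -2*exp(s) ds).
An antiderivative is F(s) = (-2*s**2 + 4*s - 4)*exp(s).
Then F(1) - F(0) = (-2*E) - (-4) = 4 - 2*E.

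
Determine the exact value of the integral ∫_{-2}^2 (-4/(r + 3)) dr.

-4*log(5)

An antiderivative is F(r) = -4*log(r + 3).
Then F(2) - F(-2) = (-4*log(5)) - (0) = -4*log(5).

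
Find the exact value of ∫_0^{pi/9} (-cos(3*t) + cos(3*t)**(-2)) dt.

sqrt(3)/6

An antiderivative is F(t) = -sin(3*t)/3 + tan(3*t)/3.
Then F(pi/9) - F(0) = (sqrt(3)/6) - (0) = sqrt(3)/6.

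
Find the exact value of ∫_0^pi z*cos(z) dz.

-2

Integrate by parts once (u = z, dv = cos(z) dz).
An antiderivative is F(z) = z*sin(z) + cos(z).
Then F(pi) - F(0) = (-1) - (1) = -2.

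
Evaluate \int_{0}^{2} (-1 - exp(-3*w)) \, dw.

An antiderivative is F(w) = -w + exp(-3*w)/3.
Then F(2) - F(0) = (-2 + exp(-6)/3) - (1/3) = -7/3 + exp(-6)/3.

-7/3 + exp(-6)/3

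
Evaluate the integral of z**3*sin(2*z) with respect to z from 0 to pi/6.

Integrate by parts 3 times (u = z^3, dv = sin(2*z) dz).
An antiderivative is F(z) = -z**3*cos(2*z)/2 + 3*z**2*sin(2*z)/4 + 3*z*cos(2*z)/4 - 3*sin(2*z)/8.
Then F(pi/6) - F(0) = (-3*sqrt(3)/16 - pi**3/864 + sqrt(3)*pi**2/96 + pi/16) - (0) = -3*sqrt(3)/16 - pi**3/864 + sqrt(3)*pi**2/96 + pi/16.

-3*sqrt(3)/16 - pi**3/864 + sqrt(3)*pi**2/96 + pi/16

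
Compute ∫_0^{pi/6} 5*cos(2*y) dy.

5*sqrt(3)/4

An antiderivative is F(y) = 5*sin(2*y)/2.
Then F(pi/6) - F(0) = (5*sqrt(3)/4) - (0) = 5*sqrt(3)/4.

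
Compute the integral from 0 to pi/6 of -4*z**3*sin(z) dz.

-2*sqrt(3)*pi - pi**2/6 + sqrt(3)*pi**3/108 + 12

Integrate by parts 3 times (u = z^3, dv = -4*sin(z) dz).
An antiderivative is F(z) = 4*z**3*cos(z) - 12*z**2*sin(z) - 24*z*cos(z) + 24*sin(z).
Then F(pi/6) - F(0) = (-2*sqrt(3)*pi - pi**2/6 + sqrt(3)*pi**3/108 + 12) - (0) = -2*sqrt(3)*pi - pi**2/6 + sqrt(3)*pi**3/108 + 12.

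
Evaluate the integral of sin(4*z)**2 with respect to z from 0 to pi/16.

Use the identity sin^2(4*z) = (1 - cos(8*z))/2.
An antiderivative is F(z) = z/2 - sin(8*z)/16.
Then F(pi/16) - F(0) = (-1/16 + pi/32) - (0) = -1/16 + pi/32.

-1/16 + pi/32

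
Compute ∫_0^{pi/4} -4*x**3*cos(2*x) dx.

Integrate by parts 3 times (u = x^3, dv = -4*cos(2*x) dx).
An antiderivative is F(x) = -2*x**3*sin(2*x) - 3*x**2*cos(2*x) + 3*x*sin(2*x) + 3*cos(2*x)/2.
Then F(pi/4) - F(0) = (pi*(24 - pi**2)/32) - (3/2) = -3/2 - pi**3/32 + 3*pi/4.

-3/2 - pi**3/32 + 3*pi/4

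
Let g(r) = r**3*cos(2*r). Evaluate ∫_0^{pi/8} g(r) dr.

Integrate by parts 3 times (u = r^3, dv = cos(2*r) dr).
An antiderivative is F(r) = r**3*sin(2*r)/2 + 3*r**2*cos(2*r)/4 - 3*r*sin(2*r)/4 - 3*cos(2*r)/8.
Then F(pi/8) - F(0) = (sqrt(2)*(-384 - 96*pi + pi**3 + 12*pi**2)/2048) - (-3/8) = -3*sqrt(2)/16 - 3*sqrt(2)*pi/64 + sqrt(2)*pi**3/2048 + 3*sqrt(2)*pi**2/512 + 3/8.

-3*sqrt(2)/16 - 3*sqrt(2)*pi/64 + sqrt(2)*pi**3/2048 + 3*sqrt(2)*pi**2/512 + 3/8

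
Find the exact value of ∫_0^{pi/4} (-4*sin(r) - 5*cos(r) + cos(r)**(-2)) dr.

-3 - sqrt(2)/2

An antiderivative is F(r) = -5*sin(r) + 4*cos(r) + tan(r).
Then F(pi/4) - F(0) = (1 - sqrt(2)/2) - (4) = -3 - sqrt(2)/2.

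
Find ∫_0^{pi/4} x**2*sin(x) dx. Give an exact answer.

-2 - sqrt(2)*pi**2/32 + sqrt(2)*pi/4 + sqrt(2)

Integrate by parts twice (u = x^2, dv = sin(x) dx).
An antiderivative is F(x) = -x**2*cos(x) + 2*x*sin(x) + 2*cos(x).
Then F(pi/4) - F(0) = (sqrt(2)*(-pi**2 + 8*pi + 32)/32) - (2) = -2 - sqrt(2)*pi**2/32 + sqrt(2)*pi/4 + sqrt(2).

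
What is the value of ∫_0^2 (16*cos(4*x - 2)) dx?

4*sin(6) + 4*sin(2)

Let u = 4*x - 2, so du = 4 dx. When x = 0, u = -2; when x = 2, u = 6.
The integral becomes 4·∫ cos(u) du from -2 to 6, with antiderivative 4*sin(u).
Back in x: F(x) = 4*sin(4*x - 2).
Then F(2) - F(0) = (4*sin(6)) - (-4*sin(2)) = 4*sin(6) + 4*sin(2).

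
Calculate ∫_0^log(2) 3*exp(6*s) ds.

Let u = exp(s), so du = exp(s) ds. When s = 0, u = 1; when s = log(2), u = 2.
The integral becomes 3·∫ u**5 du from 1 to 2, with antiderivative u**6/2.
Back in s: F(s) = exp(6*s)/2.
Then F(log(2)) - F(0) = (32) - (1/2) = 63/2.

63/2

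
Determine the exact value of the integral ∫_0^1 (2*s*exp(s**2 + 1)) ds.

-exp(1) + exp(2)

Let u = s**2 + 1, so du = 2*s ds. When s = 0, u = 1; when s = 1, u = 2.
The integral becomes ∫ exp(u) du from 1 to 2, with antiderivative exp(u).
Back in s: F(s) = exp(s**2 + 1).
Then F(1) - F(0) = (exp(2)) - (exp(1)) = -exp(1) + exp(2).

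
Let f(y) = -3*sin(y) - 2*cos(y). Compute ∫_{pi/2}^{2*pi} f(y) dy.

5

An antiderivative is F(y) = -2*sin(y) + 3*cos(y).
Then F(2*pi) - F(pi/2) = (3) - (-2) = 5.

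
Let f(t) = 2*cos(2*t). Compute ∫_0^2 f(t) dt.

Let u = 2*t, so du = 2 dt. When t = 0, u = 0; when t = 2, u = 4.
The integral becomes ∫ cos(u) du from 0 to 4, with antiderivative sin(u).
Back in t: F(t) = sin(2*t).
Then F(2) - F(0) = (sin(4)) - (0) = sin(4).

sin(4)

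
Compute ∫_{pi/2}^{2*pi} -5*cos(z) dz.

5

An antiderivative is F(z) = -5*sin(z).
Then F(2*pi) - F(pi/2) = (0) - (-5) = 5.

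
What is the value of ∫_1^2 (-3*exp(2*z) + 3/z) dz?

-3*exp(4)/2 + log(8) + 3*exp(2)/2

An antiderivative is F(z) = -3*exp(2*z)/2 + 3*log(z).
Then F(2) - F(1) = (-3*exp(4)/2 + log(8)) - (-3*exp(2)/2) = -3*exp(4)/2 + log(8) + 3*exp(2)/2.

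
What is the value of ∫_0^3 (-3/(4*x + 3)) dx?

An antiderivative is F(x) = -3*log(4*x + 3)/4.
Then F(3) - F(0) = (-3*log(15)/4) - (-3*log(3)/4) = -3*log(5)/4.

-3*log(5)/4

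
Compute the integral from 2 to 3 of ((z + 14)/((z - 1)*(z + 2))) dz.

-4*log(5) + 13*log(2)

Factor the denominator: z**2 + z - 2 = (z + 2)(z - 1).
Partial fractions: (z + 14)/((z - 1)*(z + 2)) = -4/(z + 2) + 5/(z - 1).
An antiderivative is F(z) = 5*log(z - 1) - 4*log(z + 2).
Then F(3) - F(2) = (-4*log(5) + 5*log(2)) - (-8*log(2)) = -4*log(5) + 13*log(2).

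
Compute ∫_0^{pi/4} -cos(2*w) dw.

-1/2

An antiderivative is F(w) = -sin(2*w)/2.
Then F(pi/4) - F(0) = (-1/2) - (0) = -1/2.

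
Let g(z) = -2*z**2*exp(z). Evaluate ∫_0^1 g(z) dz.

4 - 2*E

Integrate by parts twice (u = z^2, dv = -2*exp(z) dz).
An antiderivative is F(z) = (-2*z**2 + 4*z - 4)*exp(z).
Then F(1) - F(0) = (-2*E) - (-4) = 4 - 2*E.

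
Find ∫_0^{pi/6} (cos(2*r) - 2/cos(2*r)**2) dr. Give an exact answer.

An antiderivative is F(r) = sin(2*r)/2 - tan(2*r).
Then F(pi/6) - F(0) = (-3*sqrt(3)/4) - (0) = -3*sqrt(3)/4.

-3*sqrt(3)/4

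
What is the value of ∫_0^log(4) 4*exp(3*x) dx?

Let u = exp(x), so du = exp(x) dx. When x = 0, u = 1; when x = log(4), u = 4.
The integral becomes 4·∫ u**2 du from 1 to 4, with antiderivative 4*u**3/3.
Back in x: F(x) = 4*exp(3*x)/3.
Then F(log(4)) - F(0) = (256/3) - (4/3) = 84.

84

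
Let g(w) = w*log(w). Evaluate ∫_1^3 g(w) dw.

-2 + 9*log(3)/2

Integrate by parts once (u = ln w, dv = w dw).
An antiderivative is F(w) = w**2*(2*log(w) - 1)/4.
Then F(3) - F(1) = (-9/4 + 9*log(3)/2) - (-1/4) = -2 + 9*log(3)/2.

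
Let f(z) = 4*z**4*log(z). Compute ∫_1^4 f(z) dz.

Integrate by parts once (u = ln z, dv = 4*z**4 dz).
An antiderivative is F(z) = 4*z**5*(5*log(z) - 1)/25.
Then F(4) - F(1) = (-4096/25 + 8192*log(2)/5) - (-4/25) = -4092/25 + 8192*log(2)/5.

-4092/25 + 8192*log(2)/5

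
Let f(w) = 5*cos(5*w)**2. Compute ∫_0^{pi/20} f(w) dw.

Use the identity cos^2(5*w) = (1 + cos(10*w))/2.
An antiderivative is F(w) = 5*w/2 + sin(10*w)/4.
Then F(pi/20) - F(0) = (1/4 + pi/8) - (0) = 1/4 + pi/8.

1/4 + pi/8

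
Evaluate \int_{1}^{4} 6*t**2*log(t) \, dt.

-42 + 256*log(2)

Integrate by parts once (u = ln t, dv = 6*t**2 dt).
An antiderivative is F(t) = 2*t**3*(3*log(t) - 1)/3.
Then F(4) - F(1) = (-128/3 + 256*log(2)) - (-2/3) = -42 + 256*log(2).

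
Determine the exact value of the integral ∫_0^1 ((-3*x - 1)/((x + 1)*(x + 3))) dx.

Factor the denominator: x**2 + 4*x + 3 = (x + 3)(x + 1).
Partial fractions: (-3*x - 1)/((x + 1)*(x + 3)) = -4/(x + 3) + 1/(x + 1).
An antiderivative is F(x) = log(x + 1) - 4*log(x + 3).
Then F(1) - F(0) = (-7*log(2)) - (-log(81)) = -7*log(2) + 4*log(3).

-7*log(2) + 4*log(3)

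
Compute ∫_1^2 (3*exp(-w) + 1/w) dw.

An antiderivative is F(w) = log(w) - 3*exp(-w).
Then F(2) - F(1) = (-3*exp(-2) + log(2)) - (-3*exp(-1)) = -3*exp(-2) + log(2) + 3*exp(-1).

-3*exp(-2) + log(2) + 3*exp(-1)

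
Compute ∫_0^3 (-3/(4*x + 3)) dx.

An antiderivative is F(x) = -3*log(4*x + 3)/4.
Then F(3) - F(0) = (-3*log(15)/4) - (-3*log(3)/4) = -3*log(5)/4.

-3*log(5)/4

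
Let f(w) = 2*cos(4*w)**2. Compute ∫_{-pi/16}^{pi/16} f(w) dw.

Use the identity cos^2(4*w) = (1 + cos(8*w))/2.
An antiderivative is F(w) = w + sin(8*w)/8.
Then F(pi/16) - F(-pi/16) = (1/8 + pi/16) - (-pi/16 - 1/8) = 1/4 + pi/8.

1/4 + pi/8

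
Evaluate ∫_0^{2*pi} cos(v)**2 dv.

Use the identity cos^2(v) = (1 + cos(2*v))/2.
An antiderivative is F(v) = v/2 + sin(2*v)/4.
Then F(2*pi) - F(0) = (pi) - (0) = pi.

pi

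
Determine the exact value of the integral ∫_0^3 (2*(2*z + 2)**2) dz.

Let u = 2*z + 2, so du = 2 dz. When z = 0, u = 2; when z = 3, u = 8.
The integral becomes ∫ u**2 du from 2 to 8, with antiderivative u**3/3.
Back in z: F(z) = (2*z + 2)**3/3.
Then F(3) - F(0) = (512/3) - (8/3) = 168.

168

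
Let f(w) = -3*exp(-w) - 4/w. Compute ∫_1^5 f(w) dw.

An antiderivative is F(w) = -4*log(w) + 3*exp(-w).
Then F(5) - F(1) = (-4*log(5) + 3*exp(-5)) - (3*exp(-1)) = -4*log(5) - 3*exp(-1) + 3*exp(-5).

-4*log(5) - 3*exp(-1) + 3*exp(-5)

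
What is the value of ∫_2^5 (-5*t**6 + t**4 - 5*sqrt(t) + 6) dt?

-1927644/35 - 50*sqrt(5)/3 + 20*sqrt(2)/3

By the power rule, an antiderivative is F(t) = -5*t**7/7 + t**5/5 - 10*t**(3/2)/3 + 6*t.
Then F(5) - F(2) = (-386040/7 - 50*sqrt(5)/3) - (-2556/35 - 20*sqrt(2)/3) = -1927644/35 - 50*sqrt(5)/3 + 20*sqrt(2)/3.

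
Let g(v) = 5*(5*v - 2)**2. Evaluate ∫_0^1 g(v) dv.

35/3

Let u = 5*v - 2, so du = 5 dv. When v = 0, u = -2; when v = 1, u = 3.
The integral becomes ∫ u**2 du from -2 to 3, with antiderivative u**3/3.
Back in v: F(v) = (5*v - 2)**3/3.
Then F(1) - F(0) = (9) - (-8/3) = 35/3.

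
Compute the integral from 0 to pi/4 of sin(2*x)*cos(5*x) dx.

Use the identity sin(2*x)cos(5*x) = [sin(7*x) + sin(-3*x)]/2.
An antiderivative is F(x) = cos(3*x)/6 - cos(7*x)/14.
Then F(pi/4) - F(0) = (-5*sqrt(2)/42) - (2/21) = -5*sqrt(2)/42 - 2/21.

-5*sqrt(2)/42 - 2/21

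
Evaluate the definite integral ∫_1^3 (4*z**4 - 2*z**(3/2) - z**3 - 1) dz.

862/5 - 36*sqrt(3)/5

By the power rule, an antiderivative is F(z) = -4*z**(5/2)/5 + 4*z**5/5 - z**4/4 - z.
Then F(3) - F(1) = (3423/20 - 36*sqrt(3)/5) - (-5/4) = 862/5 - 36*sqrt(3)/5.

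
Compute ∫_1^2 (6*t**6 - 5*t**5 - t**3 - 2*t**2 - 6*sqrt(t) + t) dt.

By the power rule, an antiderivative is F(t) = 6*t**7/7 - 5*t**6/6 - t**4/4 - 4*t**(3/2) - 2*t**3/3 + t**2/2.
Then F(2) - F(1) = (1030/21 - 8*sqrt(2)) - (-123/28) = 4489/84 - 8*sqrt(2).

4489/84 - 8*sqrt(2)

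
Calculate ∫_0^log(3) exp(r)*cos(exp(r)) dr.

Let u = exp(r), so du = exp(r) dr. When r = 0, u = 1; when r = log(3), u = 3.
The integral becomes ∫ cos(u) du from 1 to 3, with antiderivative sin(u).
Back in r: F(r) = sin(exp(r)).
Then F(log(3)) - F(0) = (sin(3)) - (sin(1)) = -sin(1) + sin(3).

-sin(1) + sin(3)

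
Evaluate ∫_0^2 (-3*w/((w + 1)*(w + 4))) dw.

log(16/27)

Factor the denominator: w**2 + 5*w + 4 = (w + 4)(w + 1).
Partial fractions: -3*w/((w + 1)*(w + 4)) = -4/(w + 4) + 1/(w + 1).
An antiderivative is F(w) = log(w + 1) - 4*log(w + 4).
Then F(2) - F(0) = (-3*log(3) - 4*log(2)) - (-8*log(2)) = log(16/27).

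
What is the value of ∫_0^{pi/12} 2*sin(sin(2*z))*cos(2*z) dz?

1 - cos(1/2)

Let u = sin(2*z), so du = 2*cos(2*z) dz. When z = 0, u = 0; when z = pi/12, u = 1/2.
The integral becomes ∫ sin(u) du from 0 to 1/2, with antiderivative -cos(u).
Back in z: F(z) = -cos(sin(2*z)).
Then F(pi/12) - F(0) = (-cos(1/2)) - (-1) = 1 - cos(1/2).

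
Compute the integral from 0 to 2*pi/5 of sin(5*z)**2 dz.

Use the identity sin^2(5*z) = (1 - cos(10*z))/2.
An antiderivative is F(z) = z/2 - sin(10*z)/20.
Then F(2*pi/5) - F(0) = (pi/5) - (0) = pi/5.

pi/5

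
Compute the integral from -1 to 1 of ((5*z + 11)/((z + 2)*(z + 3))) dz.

log(48)

Factor the denominator: z**2 + 5*z + 6 = (z + 3)(z + 2).
Partial fractions: (5*z + 11)/((z + 2)*(z + 3)) = 4/(z + 3) + 1/(z + 2).
An antiderivative is F(z) = log(z + 2) + 4*log(z + 3).
Then F(1) - F(-1) = (log(3) + 8*log(2)) - (log(16)) = log(48).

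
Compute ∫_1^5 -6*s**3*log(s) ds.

Integrate by parts once (u = ln s, dv = -6*s**3 ds).
An antiderivative is F(s) = -3*s**4*(4*log(s) - 1)/8.
Then F(5) - F(1) = (1875/8 - 1875*log(5)/2) - (3/8) = 234 - 1875*log(5)/2.

234 - 1875*log(5)/2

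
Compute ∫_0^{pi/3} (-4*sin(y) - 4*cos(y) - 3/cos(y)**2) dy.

An antiderivative is F(y) = -4*sin(y) + 4*cos(y) - 3*tan(y).
Then F(pi/3) - F(0) = (2 - 5*sqrt(3)) - (4) = -5*sqrt(3) - 2.

-5*sqrt(3) - 2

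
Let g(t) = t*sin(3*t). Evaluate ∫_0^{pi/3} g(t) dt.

pi/9

Integrate by parts once (u = t, dv = sin(3*t) dt).
An antiderivative is F(t) = -t*cos(3*t)/3 + sin(3*t)/9.
Then F(pi/3) - F(0) = (pi/9) - (0) = pi/9.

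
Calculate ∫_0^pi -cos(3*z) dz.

An antiderivative is F(z) = -sin(3*z)/3.
Then F(pi) - F(0) = (0) - (0) = 0.

0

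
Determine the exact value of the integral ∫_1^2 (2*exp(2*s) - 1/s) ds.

An antiderivative is F(s) = exp(2*s) - log(s).
Then F(2) - F(1) = (-log(2) + exp(4)) - (exp(2)) = -exp(2) - log(2) + exp(4).

-exp(2) - log(2) + exp(4)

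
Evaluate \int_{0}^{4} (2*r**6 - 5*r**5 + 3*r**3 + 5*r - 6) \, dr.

30992/21

By the power rule, an antiderivative is F(r) = 2*r**7/7 - 5*r**6/6 + 3*r**4/4 + 5*r**2/2 - 6*r.
Then F(4) - F(0) = (30992/21) - (0) = 30992/21.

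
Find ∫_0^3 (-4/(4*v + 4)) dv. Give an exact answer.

-log(4)

An antiderivative is F(v) = -log(4*v + 4).
Then F(3) - F(0) = (-log(16)) - (-log(4)) = -log(4).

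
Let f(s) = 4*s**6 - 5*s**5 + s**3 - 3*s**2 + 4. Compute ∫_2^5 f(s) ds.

By the power rule, an antiderivative is F(s) = 4*s**7/7 - 5*s**6/6 + s**4/4 - s**3 + 4*s.
Then F(5) - F(2) = (2660555/84) - (500/21) = 886185/28.

886185/28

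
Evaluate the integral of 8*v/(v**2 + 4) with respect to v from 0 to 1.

-8*log(2) + 4*log(5)

Let u = v**2 + 4, so du = 2*v dv. When v = 0, u = 4; when v = 1, u = 5.
The integral becomes 4·∫ 1/u du from 4 to 5, with antiderivative 4*log(u).
Back in v: F(v) = 4*log(v**2 + 4).
Then F(1) - F(0) = (4*log(5)) - (8*log(2)) = -8*log(2) + 4*log(5).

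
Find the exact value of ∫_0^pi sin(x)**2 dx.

pi/2

Use the identity sin^2(x) = (1 - cos(2*x))/2.
An antiderivative is F(x) = x/2 - sin(2*x)/4.
Then F(pi) - F(0) = (pi/2) - (0) = pi/2.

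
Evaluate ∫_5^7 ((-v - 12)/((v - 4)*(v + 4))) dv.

Factor the denominator: v**2 - 16 = (v + 4)(v - 4).
Partial fractions: (-v - 12)/((v - 4)*(v + 4)) = 1/(v + 4) - 2/(v - 4).
An antiderivative is F(v) = -2*log(v - 4) + log(v + 4).
Then F(7) - F(5) = (log(11/9)) - (log(9)) = log(11/81).

log(11/81)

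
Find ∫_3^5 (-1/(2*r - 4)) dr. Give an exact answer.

An antiderivative is F(r) = -log(2*r - 4)/2.
Then F(5) - F(3) = (-log(6)/2) - (-log(2)/2) = -log(6)/2 + log(2)/2.

-log(6)/2 + log(2)/2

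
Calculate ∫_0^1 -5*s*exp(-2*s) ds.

-5/4 + 15*exp(-2)/4

Integrate by parts once (u = s, dv = -5*exp(-2*s) ds).
An antiderivative is F(s) = (10*s + 5)*exp(-2*s)/4.
Then F(1) - F(0) = (15*exp(-2)/4) - (5/4) = -5/4 + 15*exp(-2)/4.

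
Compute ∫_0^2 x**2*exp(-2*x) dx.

Integrate by parts twice (u = x^2, dv = exp(-2*x) dx).
An antiderivative is F(x) = (-2*x**2 - 2*x - 1)*exp(-2*x)/4.
Then F(2) - F(0) = (-13*exp(-4)/4) - (-1/4) = (-13 + exp(4))*exp(-4)/4.

(-13 + exp(4))*exp(-4)/4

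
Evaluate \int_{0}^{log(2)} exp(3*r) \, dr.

7/3

Let u = exp(r), so du = exp(r) dr. When r = 0, u = 1; when r = log(2), u = 2.
The integral becomes ∫ u**2 du from 1 to 2, with antiderivative u**3/3.
Back in r: F(r) = exp(3*r)/3.
Then F(log(2)) - F(0) = (8/3) - (1/3) = 7/3.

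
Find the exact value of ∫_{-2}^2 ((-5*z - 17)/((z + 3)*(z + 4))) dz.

Factor the denominator: z**2 + 7*z + 12 = (z + 4)(z + 3).
Partial fractions: (-5*z - 17)/((z + 3)*(z + 4)) = -3/(z + 4) - 2/(z + 3).
An antiderivative is F(z) = -2*log(z + 3) - 3*log(z + 4).
Then F(2) - F(-2) = (-3*log(3) - 2*log(5) - 3*log(2)) - (-log(8)) = -3*log(3) - 2*log(5).

-3*log(3) - 2*log(5)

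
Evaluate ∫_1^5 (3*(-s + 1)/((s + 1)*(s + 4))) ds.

Factor the denominator: s**2 + 5*s + 4 = (s + 4)(s + 1).
Partial fractions: 3*(-s + 1)/((s + 1)*(s + 4)) = -5/(s + 4) + 2/(s + 1).
An antiderivative is F(s) = 2*log(s + 1) - 5*log(s + 4).
Then F(5) - F(1) = (-8*log(3) + 2*log(2)) - (-5*log(5) + 2*log(2)) = -8*log(3) + 5*log(5).

-8*log(3) + 5*log(5)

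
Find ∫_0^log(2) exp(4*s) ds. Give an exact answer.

15/4

Let u = exp(s), so du = exp(s) ds. When s = 0, u = 1; when s = log(2), u = 2.
The integral becomes ∫ u**3 du from 1 to 2, with antiderivative u**4/4.
Back in s: F(s) = exp(4*s)/4.
Then F(log(2)) - F(0) = (4) - (1/4) = 15/4.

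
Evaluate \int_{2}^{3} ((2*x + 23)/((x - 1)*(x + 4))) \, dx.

Factor the denominator: x**2 + 3*x - 4 = (x + 4)(x - 1).
Partial fractions: (2*x + 23)/((x - 1)*(x + 4)) = -3/(x + 4) + 5/(x - 1).
An antiderivative is F(x) = 5*log(x - 1) - 3*log(x + 4).
Then F(3) - F(2) = (-3*log(7) + 5*log(2)) - (-3*log(3) - 3*log(2)) = -3*log(7) + 3*log(3) + 8*log(2).

-3*log(7) + 3*log(3) + 8*log(2)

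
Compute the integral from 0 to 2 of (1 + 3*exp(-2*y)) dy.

An antiderivative is F(y) = y - 3*exp(-2*y)/2.
Then F(2) - F(0) = (2 - 3*exp(-4)/2) - (-3/2) = 7/2 - 3*exp(-4)/2.

7/2 - 3*exp(-4)/2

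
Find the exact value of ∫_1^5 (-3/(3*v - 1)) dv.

-log(7)

An antiderivative is F(v) = -log(3*v - 1).
Then F(5) - F(1) = (-log(14)) - (-log(2)) = -log(7).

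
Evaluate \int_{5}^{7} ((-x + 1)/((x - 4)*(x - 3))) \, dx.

log(4/27)

Factor the denominator: x**2 - 7*x + 12 = (x - 3)(x - 4).
Partial fractions: (-x + 1)/((x - 4)*(x - 3)) = 2/(x - 3) - 3/(x - 4).
An antiderivative is F(x) = -3*log(x - 4) + 2*log(x - 3).
Then F(7) - F(5) = (log(16/27)) - (log(4)) = log(4/27).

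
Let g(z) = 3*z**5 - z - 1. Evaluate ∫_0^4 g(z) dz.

2036

By the power rule, an antiderivative is F(z) = z**6/2 - z**2/2 - z.
Then F(4) - F(0) = (2036) - (0) = 2036.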